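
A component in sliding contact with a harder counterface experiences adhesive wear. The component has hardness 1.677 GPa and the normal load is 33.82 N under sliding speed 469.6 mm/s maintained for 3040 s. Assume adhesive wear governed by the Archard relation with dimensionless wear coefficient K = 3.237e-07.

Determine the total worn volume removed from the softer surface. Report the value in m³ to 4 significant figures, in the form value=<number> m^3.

Shown intermediates are rounded; the algebra keeps exact precision — rounded just once: 4 significant digits.
Convert: Sliding speed v = 469.6 mm/s = 0.4696 m/s. The distance L = v·t = 0.4696 m/s × 3040 s = 1428 m.
Convert: Hardness H = 1.677 GPa = 1.677e+09 Pa.
Working in SI base units: W = 33.82 N, H = 1.677e+09 Pa, K = 3.237e-07.
By Archard's law, V = K·W·L/H = 3.237e-07 · 33.82 · 1428 / 1.677e+09 = 9.319e-12 m³.

value=9.319e-12 m^3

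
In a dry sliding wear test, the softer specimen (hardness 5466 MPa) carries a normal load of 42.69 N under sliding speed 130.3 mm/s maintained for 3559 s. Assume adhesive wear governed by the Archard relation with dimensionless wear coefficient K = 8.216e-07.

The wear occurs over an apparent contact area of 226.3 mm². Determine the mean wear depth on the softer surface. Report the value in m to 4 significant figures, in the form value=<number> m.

value=1.315e-08 m

Each operation runs at full float precision; intermediate values are shown rounded. Rounded once at the end, at 4 significant digits.
Sliding speed v = 130.3 mm/s = 0.1303 m/s. Distance L = v·t = 0.1303 m/s × 3559 s = 463.7 m.
Hardness H = 5466 MPa = 5.466e+09 Pa.
Contact area A = 226.3 mm² = 2.263e-04 m².
In SI base units: W = 42.69 N, H = 5.466e+09 Pa, K = 8.216e-07.
Archard relation: V = K·W·L/H = 8.216e-07 · 42.69 · 463.7 / 5.466e+09 = 2.976e-12 m³.
Mean depth h = V/A = 2.976e-12 / 2.263e-04 = 1.315e-08 m.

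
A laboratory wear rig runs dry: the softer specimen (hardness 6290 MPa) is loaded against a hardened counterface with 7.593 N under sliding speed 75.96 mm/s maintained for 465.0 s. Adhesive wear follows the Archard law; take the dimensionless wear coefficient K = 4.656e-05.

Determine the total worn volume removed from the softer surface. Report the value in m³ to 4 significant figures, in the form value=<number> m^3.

value=1.985e-12 m^3

The intermediates appear rounded — each operation maintains full float precision. Rounded just once, at four significant digits.
Convert: Sliding speed v = 75.96 mm/s = 0.07596 m/s. Distance covered L = v·t = 0.07596 m/s × 465.0 s = 35.32 m.
Convert: Hardness H = 6290 MPa = 6.290e+09 Pa.
In SI base units, W = 7.593 N, H = 6.290e+09 Pa, K = 4.656e-05.
Wear volume V = K·W·L/H = 4.656e-05 · 7.593 · 35.32 / 6.290e+09 = 1.985e-12 m³.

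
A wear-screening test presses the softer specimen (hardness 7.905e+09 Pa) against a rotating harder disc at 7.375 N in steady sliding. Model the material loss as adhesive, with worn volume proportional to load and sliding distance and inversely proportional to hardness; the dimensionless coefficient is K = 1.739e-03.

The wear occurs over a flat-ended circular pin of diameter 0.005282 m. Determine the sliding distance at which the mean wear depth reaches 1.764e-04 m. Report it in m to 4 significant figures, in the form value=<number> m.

value=2382 m

The algebra runs at exact precision. Displayed values are rounded; one final rounding, at 4 significant figures.
Contact area A = π·d²/4 = π·(0.005282 m)²/4 = 2.191e-05 m².
In SI base units: W = 7.375 N, H = 7.905e+09 Pa, K = 1.739e-03.
Permissible volume V_lim = h_lim·A = 1.764e-04 · 2.191e-05 = 3.865e-09 m³.
Sliding life L = V_lim·H/(K·W) = 3.865e-09 · 7.905e+09 / (1.739e-03 · 7.375) = 2382 m.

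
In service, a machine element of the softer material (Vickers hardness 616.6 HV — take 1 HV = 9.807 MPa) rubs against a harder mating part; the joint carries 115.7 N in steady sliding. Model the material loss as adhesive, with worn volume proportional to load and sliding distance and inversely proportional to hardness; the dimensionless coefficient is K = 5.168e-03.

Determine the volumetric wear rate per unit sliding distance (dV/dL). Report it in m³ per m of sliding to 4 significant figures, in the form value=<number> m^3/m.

value=9.888e-11 m^3/m

The intermediates are shown rounded, and all working math keeps full float precision; one final rounding to four significant figures.
Hardness H = 616.6 HV × 9.807 MPa/HV = 6047 MPa = 6.047e+09 Pa.
As SI base values: W = 115.7 N, H = 6.047e+09 Pa, K = 5.168e-03.
Wear rate dV/dL = K·W/H, so: 5.168e-03 · 115.7 / 6.047e+09 = 9.888e-11 m³/m.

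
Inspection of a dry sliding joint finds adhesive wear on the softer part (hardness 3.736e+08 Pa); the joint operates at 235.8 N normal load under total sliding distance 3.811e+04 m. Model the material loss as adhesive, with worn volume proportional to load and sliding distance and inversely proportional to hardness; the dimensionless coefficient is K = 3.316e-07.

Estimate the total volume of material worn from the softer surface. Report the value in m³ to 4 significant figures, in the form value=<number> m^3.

value=7.976e-09 m^3

All arithmetic maintains exact precision, and intermediate values are shown rounded. Rounded just once, at four significant digits.
SI base units throughout: W = 235.8 N, H = 3.736e+08 Pa, K = 3.316e-07.
Apply Archard: V = K·W·L/H = 3.316e-07 · 235.8 · 3.811e+04 / 3.736e+08 = 7.976e-09 m³.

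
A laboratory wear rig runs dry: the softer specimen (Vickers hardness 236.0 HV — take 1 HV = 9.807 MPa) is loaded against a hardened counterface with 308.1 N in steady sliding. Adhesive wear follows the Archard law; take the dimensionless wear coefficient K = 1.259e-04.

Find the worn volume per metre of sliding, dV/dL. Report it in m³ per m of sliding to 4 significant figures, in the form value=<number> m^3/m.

Each operation carries full float precision, and intermediate values are displayed rounded; a lone final rounding to 4 significant figures.
Hardness H = 236.0 HV × 9.807 MPa/HV = 2314 MPa = 2.314e+09 Pa.
Working in SI base units: W = 308.1 N, H = 2.314e+09 Pa, K = 1.259e-04.
Sliding wear rate dV/dL = K·W/H (no L dependence): 1.259e-04 · 308.1 / 2.314e+09 = 1.676e-11 m³/m.

value=1.676e-11 m^3/m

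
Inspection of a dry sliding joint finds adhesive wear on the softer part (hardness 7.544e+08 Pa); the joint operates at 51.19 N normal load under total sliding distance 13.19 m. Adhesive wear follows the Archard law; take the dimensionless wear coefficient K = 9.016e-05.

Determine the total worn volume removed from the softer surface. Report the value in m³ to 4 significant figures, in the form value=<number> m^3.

Intermediate values are displayed rounded, and the algebra carries exact precision. Rounded just once to four significant digits.
As SI base values: W = 51.19 N, H = 7.544e+08 Pa, K = 9.016e-05.
Volume removed: V = K·W·L/H = 9.016e-05 · 51.19 · 13.19 / 7.544e+08 = 8.069e-11 m³.

value=8.069e-11 m^3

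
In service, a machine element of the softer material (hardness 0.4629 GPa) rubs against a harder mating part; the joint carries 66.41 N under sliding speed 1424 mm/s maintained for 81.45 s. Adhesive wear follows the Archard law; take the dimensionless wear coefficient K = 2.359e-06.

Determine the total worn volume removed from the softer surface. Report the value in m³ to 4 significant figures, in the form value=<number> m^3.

value=3.925e-11 m^3

Intermediate values are shown rounded; all arithmetic maintains exact precision. Rounded just once to 4 significant digits.
Convert: Sliding speed v = 1424 mm/s = 1.424 m/s. Distance covered L = v·t = 1.424 m/s × 81.45 s = 116.0 m.
Convert: Hardness H = 0.4629 GPa = 4.629e+08 Pa.
SI base units throughout: W = 66.41 N, H = 4.629e+08 Pa, K = 2.359e-06.
Volume removed: V = K·W·L/H = 2.359e-06 · 66.41 · 116.0 / 4.629e+08 = 3.925e-11 m³.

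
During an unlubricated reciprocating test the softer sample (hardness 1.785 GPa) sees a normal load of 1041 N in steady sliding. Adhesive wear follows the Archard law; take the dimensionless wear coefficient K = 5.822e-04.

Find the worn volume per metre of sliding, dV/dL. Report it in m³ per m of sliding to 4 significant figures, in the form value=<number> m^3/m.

value=3.395e-10 m^3/m

Intermediates are printed rounded — the computation runs at exact precision. Rounded once at the end: 4 significant figures.
Hardness H = 1.785 GPa = 1.785e+09 Pa.
Restated in SI base units: W = 1041 N, H = 1.785e+09 Pa, K = 5.822e-04.
The wear rate dV/dL = K·W/H (no L dependence): 5.822e-04 · 1041 / 1.785e+09 = 3.395e-10 m³/m.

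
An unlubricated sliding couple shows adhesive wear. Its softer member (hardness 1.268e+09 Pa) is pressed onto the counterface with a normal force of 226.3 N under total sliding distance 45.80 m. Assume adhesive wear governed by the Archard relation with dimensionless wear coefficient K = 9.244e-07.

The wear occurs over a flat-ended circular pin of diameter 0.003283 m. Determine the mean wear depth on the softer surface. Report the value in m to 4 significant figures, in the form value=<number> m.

The computation holds full float precision — intermediates are displayed rounded, and a single final rounding, at 4 significant figures.
Contact area A = π·d²/4 = π·(0.003283 m)²/4 = 8.465e-06 m².
Collected in SI base units: W = 226.3 N, H = 1.268e+09 Pa, K = 9.244e-07.
Archard relation: V = K·W·L/H = 9.244e-07 · 226.3 · 45.80 / 1.268e+09 = 7.556e-12 m³.
Average depth h = V/A = 7.556e-12 / 8.465e-06 = 8.926e-07 m.

value=8.926e-07 m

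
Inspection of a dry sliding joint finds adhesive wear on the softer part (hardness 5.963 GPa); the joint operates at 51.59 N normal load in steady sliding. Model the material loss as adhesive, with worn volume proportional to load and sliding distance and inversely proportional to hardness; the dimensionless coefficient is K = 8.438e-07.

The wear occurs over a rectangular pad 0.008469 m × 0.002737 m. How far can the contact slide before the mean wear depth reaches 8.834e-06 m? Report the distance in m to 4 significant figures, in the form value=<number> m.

Intermediates appear rounded, and the computation keeps full precision. Rounded once at the end, at 4 significant figures.
Hardness H = 5.963 GPa = 5.963e+09 Pa.
Contact area A = 0.008469 m × 0.002737 m = 2.318e-05 m².
Working in SI base units: W = 51.59 N, H = 5.963e+09 Pa, K = 8.438e-07.
Wearable volume V_lim = h_lim·A = 8.834e-06 · 2.318e-05 = 2.048e-10 m³.
Sliding life L = V_lim·H/(K·W) = 2.048e-10 · 5.963e+09 / (8.438e-07 · 51.59) = 2.805e+04 m.

value=2.805e+04 m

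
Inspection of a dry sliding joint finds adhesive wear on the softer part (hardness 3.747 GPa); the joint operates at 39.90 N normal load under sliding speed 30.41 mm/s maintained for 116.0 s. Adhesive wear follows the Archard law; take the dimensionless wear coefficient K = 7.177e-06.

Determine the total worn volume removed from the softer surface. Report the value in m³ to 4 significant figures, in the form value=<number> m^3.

value=2.696e-13 m^3

The algebra holds full float precision — quoted intermediates are rounded. Rounded just once to four significant figures.
Sliding speed v = 30.41 mm/s = 0.03041 m/s. Distance L = v·t = 0.03041 m/s × 116.0 s = 3.528 m.
Hardness H = 3.747 GPa = 3.747e+09 Pa.
Working in SI base units: W = 39.90 N, H = 3.747e+09 Pa, K = 7.177e-06.
Volume removed: V = K·W·L/H = 7.177e-06 · 39.90 · 3.528 / 3.747e+09 = 2.696e-13 m³.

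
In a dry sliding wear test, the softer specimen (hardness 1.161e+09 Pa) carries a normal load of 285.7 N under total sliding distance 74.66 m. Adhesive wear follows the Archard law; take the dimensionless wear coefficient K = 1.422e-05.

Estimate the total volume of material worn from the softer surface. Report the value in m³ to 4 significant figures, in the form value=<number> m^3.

Each operation carries full float precision — intermediates are printed rounded, and rounded once at the end: 4 significant digits.
In SI base units, W = 285.7 N, H = 1.161e+09 Pa, K = 1.422e-05.
Volume removed: V = K·W·L/H = 1.422e-05 · 285.7 · 74.66 / 1.161e+09 = 2.613e-10 m³.

value=2.613e-10 m^3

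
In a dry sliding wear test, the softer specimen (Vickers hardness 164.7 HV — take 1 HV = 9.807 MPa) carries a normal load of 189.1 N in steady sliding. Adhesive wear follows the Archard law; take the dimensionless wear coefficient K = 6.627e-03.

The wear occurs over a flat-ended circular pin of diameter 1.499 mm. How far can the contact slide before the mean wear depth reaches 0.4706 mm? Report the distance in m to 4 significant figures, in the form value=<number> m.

Intermediates are displayed rounded — each operation keeps full float precision; rounded once at the end to 4 significant figures.
Hardness H = 164.7 HV × 9.807 MPa/HV = 1615 MPa = 1.615e+09 Pa.
Pin diameter d = 1.499 mm = 0.001499 m. Contact area A = π·d²/4 = π·(0.001499 m)²/4 = 1.765e-06 m².
Depth limit h_lim = 0.4706 mm = 4.706e-04 m.
Collected in SI base units: W = 189.1 N, H = 1.615e+09 Pa, K = 6.627e-03.
Wearable volume V_lim = h_lim·A = 4.706e-04 · 1.765e-06 = 8.305e-10 m³.
Sliding life L = V_lim·H/(K·W) = 8.305e-10 · 1.615e+09 / (6.627e-03 · 189.1) = 1.070 m.

value=1.070 m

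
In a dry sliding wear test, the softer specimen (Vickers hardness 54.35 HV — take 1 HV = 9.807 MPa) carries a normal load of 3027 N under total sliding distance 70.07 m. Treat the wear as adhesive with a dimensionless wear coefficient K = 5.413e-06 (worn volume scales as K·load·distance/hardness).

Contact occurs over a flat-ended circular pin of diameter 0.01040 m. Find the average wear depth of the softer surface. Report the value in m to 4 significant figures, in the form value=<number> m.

All arithmetic carries full float precision. Intermediate values appear rounded; rounded just once, at 4 significant digits.
Convert: Hardness H = 54.35 HV × 9.807 MPa/HV = 533.0 MPa = 5.330e+08 Pa.
Convert: Contact area A = π·d²/4 = π·(0.01040 m)²/4 = 8.495e-05 m².
Expressed in SI base units: W = 3027 N, H = 5.330e+08 Pa, K = 5.413e-06.
Wear volume V = K·W·L/H = 5.413e-06 · 3027 · 70.07 / 5.330e+08 = 2.154e-09 m³.
Wear depth h = V/A = 2.154e-09 / 8.495e-05 = 2.536e-05 m.

value=2.536e-05 m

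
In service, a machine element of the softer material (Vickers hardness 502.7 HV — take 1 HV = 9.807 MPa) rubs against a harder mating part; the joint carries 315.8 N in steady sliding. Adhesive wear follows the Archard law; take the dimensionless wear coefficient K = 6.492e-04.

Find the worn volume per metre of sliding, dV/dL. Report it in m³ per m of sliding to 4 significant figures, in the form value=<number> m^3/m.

All working math keeps full float precision — the intermediates are shown rounded, and rounded once at the end, at 4 significant figures.
Hardness H = 502.7 HV × 9.807 MPa/HV = 4930 MPa = 4.930e+09 Pa.
As SI base values: W = 315.8 N, H = 4.930e+09 Pa, K = 6.492e-04.
Volumetric rate dV/dL = K·W/H: 6.492e-04 · 315.8 / 4.930e+09 = 4.159e-11 m³/m.

value=4.159e-11 m^3/m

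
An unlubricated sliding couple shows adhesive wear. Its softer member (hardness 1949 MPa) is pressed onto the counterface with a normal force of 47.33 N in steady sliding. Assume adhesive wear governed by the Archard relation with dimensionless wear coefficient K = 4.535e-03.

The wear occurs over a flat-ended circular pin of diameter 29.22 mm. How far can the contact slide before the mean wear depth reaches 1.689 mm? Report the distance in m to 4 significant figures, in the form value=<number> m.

value=1.028e+04 m

The intermediates appear rounded, and the algebra runs at full float precision — rounded once at the end to 4 significant digits.
Convert: Hardness H = 1949 MPa = 1.949e+09 Pa.
Convert: Pin diameter d = 29.22 mm = 0.02922 m. Contact area A = π·d²/4 = π·(0.02922 m)²/4 = 6.706e-04 m².
Convert: Depth limit h_lim = 1.689 mm = 0.001689 m.
Working in SI base units: W = 47.33 N, H = 1.949e+09 Pa, K = 4.535e-03.
Wearable volume V_lim = h_lim·A = 0.001689 · 6.706e-04 = 1.133e-06 m³.
Inverting, life L = V_lim·H/(K·W) = 1.133e-06 · 1.949e+09 / (4.535e-03 · 47.33) = 1.028e+04 m.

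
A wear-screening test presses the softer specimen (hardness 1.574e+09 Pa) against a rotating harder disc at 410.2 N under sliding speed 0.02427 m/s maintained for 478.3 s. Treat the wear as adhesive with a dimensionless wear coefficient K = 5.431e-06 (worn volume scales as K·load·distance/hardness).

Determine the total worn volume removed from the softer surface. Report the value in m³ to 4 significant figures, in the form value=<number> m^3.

All arithmetic maintains full float precision. Intermediate values are shown rounded — a single final rounding, at four significant figures.
The distance L = v·t = 0.02427 m/s × 478.3 s = 11.61 m.
SI base units throughout: W = 410.2 N, H = 1.574e+09 Pa, K = 5.431e-06.
Wear volume V = K·W·L/H = 5.431e-06 · 410.2 · 11.61 / 1.574e+09 = 1.643e-11 m³.

value=1.643e-11 m^3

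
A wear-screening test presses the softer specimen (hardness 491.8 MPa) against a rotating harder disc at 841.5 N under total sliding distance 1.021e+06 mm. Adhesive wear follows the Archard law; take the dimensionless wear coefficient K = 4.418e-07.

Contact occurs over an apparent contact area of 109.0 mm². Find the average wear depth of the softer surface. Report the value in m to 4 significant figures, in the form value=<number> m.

Intermediates appear rounded, and each operation holds full float precision — one last rounding, at 4 significant digits.
Distance L = 1.021e+06 mm = 1021 m.
Hardness H = 491.8 MPa = 4.918e+08 Pa.
Contact area A = 109.0 mm² = 1.090e-04 m².
In SI base units: W = 841.5 N, H = 4.918e+08 Pa, K = 4.418e-07.
Archard volume V = K·W·L/H = 4.418e-07 · 841.5 · 1021 / 4.918e+08 = 7.718e-10 m³.
Depth h = V/A = 7.718e-10 / 1.090e-04 = 7.081e-06 m.

value=7.081e-06 m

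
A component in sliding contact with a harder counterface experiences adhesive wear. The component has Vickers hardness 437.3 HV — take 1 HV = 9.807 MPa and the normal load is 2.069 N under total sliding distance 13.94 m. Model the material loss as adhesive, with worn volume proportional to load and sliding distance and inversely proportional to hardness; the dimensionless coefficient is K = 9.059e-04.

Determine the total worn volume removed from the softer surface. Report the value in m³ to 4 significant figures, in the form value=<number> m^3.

value=6.092e-12 m^3

Intermediate values appear rounded, and all arithmetic maintains full precision, and rounded just once, at 4 significant figures.
Convert: Hardness H = 437.3 HV × 9.807 MPa/HV = 4289 MPa = 4.289e+09 Pa.
Restated in SI base units: W = 2.069 N, H = 4.289e+09 Pa, K = 9.059e-04.
Archard relation: V = K·W·L/H = 9.059e-04 · 2.069 · 13.94 / 4.289e+09 = 6.092e-12 m³.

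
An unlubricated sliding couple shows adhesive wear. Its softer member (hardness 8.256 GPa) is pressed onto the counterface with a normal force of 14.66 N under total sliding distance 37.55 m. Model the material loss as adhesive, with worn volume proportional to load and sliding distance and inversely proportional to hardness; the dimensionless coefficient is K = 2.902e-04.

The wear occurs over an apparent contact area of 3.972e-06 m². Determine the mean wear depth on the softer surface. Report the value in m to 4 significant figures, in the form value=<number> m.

The algebra keeps full precision — intermediates are printed rounded — one last rounding: 4 significant digits.
Hardness H = 8.256 GPa = 8.256e+09 Pa.
Working in SI base units: W = 14.66 N, H = 8.256e+09 Pa, K = 2.902e-04.
By Archard's law, V = K·W·L/H = 2.902e-04 · 14.66 · 37.55 / 8.256e+09 = 1.935e-11 m³.
Average depth h = V/A = 1.935e-11 / 3.972e-06 = 4.871e-06 m.

value=4.871e-06 m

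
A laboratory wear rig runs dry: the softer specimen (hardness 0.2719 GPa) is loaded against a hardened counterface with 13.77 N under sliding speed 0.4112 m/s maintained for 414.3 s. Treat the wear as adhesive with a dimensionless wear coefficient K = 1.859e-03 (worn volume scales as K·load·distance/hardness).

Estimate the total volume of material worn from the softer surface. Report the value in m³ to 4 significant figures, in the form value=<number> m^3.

value=1.604e-08 m^3

The computation keeps full float precision, and the intermediates are printed rounded. Rounded just once: 4 significant figures.
Distance L = v·t = 0.4112 m/s × 414.3 s = 170.4 m.
Hardness H = 0.2719 GPa = 2.719e+08 Pa.
In SI base units: W = 13.77 N, H = 2.719e+08 Pa, K = 1.859e-03.
Worn volume V = K·W·L/H = 1.859e-03 · 13.77 · 170.4 / 2.719e+08 = 1.604e-08 m³.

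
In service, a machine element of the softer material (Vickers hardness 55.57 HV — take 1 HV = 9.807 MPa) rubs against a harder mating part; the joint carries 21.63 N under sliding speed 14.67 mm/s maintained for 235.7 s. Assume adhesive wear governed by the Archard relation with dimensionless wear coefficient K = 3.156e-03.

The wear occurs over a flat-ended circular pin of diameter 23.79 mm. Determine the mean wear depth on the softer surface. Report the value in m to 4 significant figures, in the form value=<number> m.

Intermediate values appear rounded. All working math holds exact precision; one final rounding to 4 significant figures.
Sliding speed v = 14.67 mm/s = 0.01467 m/s. Distance covered L = v·t = 0.01467 m/s × 235.7 s = 3.458 m.
Hardness H = 55.57 HV × 9.807 MPa/HV = 545.0 MPa = 5.450e+08 Pa.
Pin diameter d = 23.79 mm = 0.02379 m. Contact area A = π·d²/4 = π·(0.02379 m)²/4 = 4.445e-04 m².
In SI base units, W = 21.63 N, H = 5.450e+08 Pa, K = 3.156e-03.
Wear volume V = K·W·L/H = 3.156e-03 · 21.63 · 3.458 / 5.450e+08 = 4.331e-10 m³.
Average depth h = V/A = 4.331e-10 / 4.445e-04 = 9.744e-07 m.

value=9.744e-07 m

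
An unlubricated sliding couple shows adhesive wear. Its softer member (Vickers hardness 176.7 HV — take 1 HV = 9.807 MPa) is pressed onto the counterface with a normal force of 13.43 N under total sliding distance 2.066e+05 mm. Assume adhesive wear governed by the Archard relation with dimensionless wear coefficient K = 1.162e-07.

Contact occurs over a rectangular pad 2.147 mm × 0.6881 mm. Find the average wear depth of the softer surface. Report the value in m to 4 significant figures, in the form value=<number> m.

value=1.259e-07 m

The intermediates are displayed rounded; all working math maintains full float precision, and rounded just once: 4 significant figures.
Distance L = 2.066e+05 mm = 206.6 m.
Hardness H = 176.7 HV × 9.807 MPa/HV = 1733 MPa = 1.733e+09 Pa.
Pad sides 2.147 mm × 0.6881 mm = 2.147e-03 m × 6.881e-04 m. Contact area A = 2.147e-03 m × 6.881e-04 m = 1.477e-06 m².
Collected in SI base units: W = 13.43 N, H = 1.733e+09 Pa, K = 1.162e-07.
Archard volume V = K·W·L/H = 1.162e-07 · 13.43 · 206.6 / 1.733e+09 = 1.861e-13 m³.
Mean wear depth h = V/A = 1.861e-13 / 1.477e-06 = 1.259e-07 m.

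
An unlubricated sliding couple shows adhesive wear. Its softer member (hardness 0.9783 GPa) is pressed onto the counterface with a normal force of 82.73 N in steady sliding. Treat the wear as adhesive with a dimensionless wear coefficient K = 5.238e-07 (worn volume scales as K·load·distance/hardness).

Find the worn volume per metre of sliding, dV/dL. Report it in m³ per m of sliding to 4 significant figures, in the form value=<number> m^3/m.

value=4.430e-14 m^3/m

All working math runs at full float precision — shown intermediates are rounded — a lone final rounding, at four significant digits.
Convert: Hardness H = 0.9783 GPa = 9.783e+08 Pa.
Restated in SI base units: W = 82.73 N, H = 9.783e+08 Pa, K = 5.238e-07.
Wear rate dV/dL = K·W/H (no L dependence): 5.238e-07 · 82.73 / 9.783e+08 = 4.430e-14 m³/m.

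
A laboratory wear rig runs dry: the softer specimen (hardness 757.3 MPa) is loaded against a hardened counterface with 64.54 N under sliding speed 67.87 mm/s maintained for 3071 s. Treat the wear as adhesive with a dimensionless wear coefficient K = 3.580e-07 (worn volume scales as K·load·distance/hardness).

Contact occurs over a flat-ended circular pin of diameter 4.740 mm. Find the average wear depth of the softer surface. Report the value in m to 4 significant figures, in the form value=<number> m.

Intermediates are shown rounded. The computation keeps full float precision, and a lone final rounding to 4 significant digits.
Sliding speed v = 67.87 mm/s = 0.06787 m/s. Total distance L = v·t = 0.06787 m/s × 3071 s = 208.4 m.
Hardness H = 757.3 MPa = 7.573e+08 Pa.
Pin diameter d = 4.740 mm = 0.004740 m. Contact area A = π·d²/4 = π·(0.004740 m)²/4 = 1.765e-05 m².
Collected in SI base units: W = 64.54 N, H = 7.573e+08 Pa, K = 3.580e-07.
Archard relation: V = K·W·L/H = 3.580e-07 · 64.54 · 208.4 / 7.573e+08 = 6.359e-12 m³.
Wear depth h = V/A = 6.359e-12 / 1.765e-05 = 3.604e-07 m.

value=3.604e-07 m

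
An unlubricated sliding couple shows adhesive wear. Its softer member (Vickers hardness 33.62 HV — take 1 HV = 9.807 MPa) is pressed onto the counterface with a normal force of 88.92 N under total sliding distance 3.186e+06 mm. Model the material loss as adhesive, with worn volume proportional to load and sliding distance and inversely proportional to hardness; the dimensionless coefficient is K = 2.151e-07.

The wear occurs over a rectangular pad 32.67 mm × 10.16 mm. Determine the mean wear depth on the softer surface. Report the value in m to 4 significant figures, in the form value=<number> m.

value=5.568e-07 m

Each operation carries full float precision; printed values are rounded; a single final rounding to four significant figures.
Convert: Sliding distance L = 3.186e+06 mm = 3186 m.
Convert: Hardness H = 33.62 HV × 9.807 MPa/HV = 329.7 MPa = 3.297e+08 Pa.
Convert: Pad sides 32.67 mm × 10.16 mm = 0.03267 m × 0.01016 m. Contact area A = 0.03267 m × 0.01016 m = 3.319e-04 m².
SI base units throughout: W = 88.92 N, H = 3.297e+08 Pa, K = 2.151e-07.
Worn volume V = K·W·L/H = 2.151e-07 · 88.92 · 3186 / 3.297e+08 = 1.848e-10 m³.
Average depth h = V/A = 1.848e-10 / 3.319e-04 = 5.568e-07 m.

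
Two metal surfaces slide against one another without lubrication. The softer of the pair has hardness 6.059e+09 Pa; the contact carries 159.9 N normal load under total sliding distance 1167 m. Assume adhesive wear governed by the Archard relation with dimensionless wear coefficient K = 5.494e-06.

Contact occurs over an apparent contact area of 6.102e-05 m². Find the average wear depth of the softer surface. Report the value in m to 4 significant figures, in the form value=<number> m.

value=2.773e-06 m

Intermediates appear rounded, and all arithmetic holds full precision. Rounded once at the end to four significant figures.
As SI base values: W = 159.9 N, H = 6.059e+09 Pa, K = 5.494e-06.
Volume removed: V = K·W·L/H = 5.494e-06 · 159.9 · 1167 / 6.059e+09 = 1.692e-10 m³.
Depth of wear h = V/A = 1.692e-10 / 6.102e-05 = 2.773e-06 m.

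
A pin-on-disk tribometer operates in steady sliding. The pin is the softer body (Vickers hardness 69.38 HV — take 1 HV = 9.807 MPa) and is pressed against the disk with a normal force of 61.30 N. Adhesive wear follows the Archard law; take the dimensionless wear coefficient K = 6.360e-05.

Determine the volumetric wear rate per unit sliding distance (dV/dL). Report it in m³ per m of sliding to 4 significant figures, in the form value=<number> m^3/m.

value=5.730e-12 m^3/m

The intermediates are printed rounded, and all working math holds full precision. Rounded just once, at four significant digits.
Convert: Hardness H = 69.38 HV × 9.807 MPa/HV = 680.4 MPa = 6.804e+08 Pa.
Working in SI base units: W = 61.30 N, H = 6.804e+08 Pa, K = 6.360e-05.
Volumetric rate dV/dL = K·W/H (no L dependence): 6.360e-05 · 61.30 / 6.804e+08 = 5.730e-12 m³/m.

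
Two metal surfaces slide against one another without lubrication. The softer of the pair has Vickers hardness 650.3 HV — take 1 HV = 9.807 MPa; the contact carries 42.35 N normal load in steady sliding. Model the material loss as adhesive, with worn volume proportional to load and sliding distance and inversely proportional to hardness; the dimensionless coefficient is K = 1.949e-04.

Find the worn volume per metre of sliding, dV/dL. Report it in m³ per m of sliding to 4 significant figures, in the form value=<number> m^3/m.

The intermediates are displayed rounded — every step carries full float precision; rounded just once: 4 significant figures.
Convert: Hardness H = 650.3 HV × 9.807 MPa/HV = 6377 MPa = 6.377e+09 Pa.
In SI base units, W = 42.35 N, H = 6.377e+09 Pa, K = 1.949e-04.
Wear rate dV/dL = K·W/H (independent of L): 1.949e-04 · 42.35 / 6.377e+09 = 1.294e-12 m³/m.

value=1.294e-12 m^3/m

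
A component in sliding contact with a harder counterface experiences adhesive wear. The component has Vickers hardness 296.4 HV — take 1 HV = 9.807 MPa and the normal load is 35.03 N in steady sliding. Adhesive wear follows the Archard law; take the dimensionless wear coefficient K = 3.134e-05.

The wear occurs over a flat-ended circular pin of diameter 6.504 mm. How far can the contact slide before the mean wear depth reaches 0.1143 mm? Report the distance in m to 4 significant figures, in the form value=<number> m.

value=1.005e+04 m

Quoted intermediates are rounded — the algebra carries full float precision, and one last rounding: four significant figures.
Convert: Hardness H = 296.4 HV × 9.807 MPa/HV = 2907 MPa = 2.907e+09 Pa.
Convert: Pin diameter d = 6.504 mm = 0.006504 m. Contact area A = π·d²/4 = π·(0.006504 m)²/4 = 3.322e-05 m².
Convert: Depth limit h_lim = 0.1143 mm = 1.143e-04 m.
Collected in SI base units: W = 35.03 N, H = 2.907e+09 Pa, K = 3.134e-05.
Limit volume V_lim = h_lim·A = 1.143e-04 · 3.322e-05 = 3.797e-09 m³.
Thus life L = V_lim·H/(K·W) = 3.797e-09 · 2.907e+09 / (3.134e-05 · 35.03) = 1.005e+04 m.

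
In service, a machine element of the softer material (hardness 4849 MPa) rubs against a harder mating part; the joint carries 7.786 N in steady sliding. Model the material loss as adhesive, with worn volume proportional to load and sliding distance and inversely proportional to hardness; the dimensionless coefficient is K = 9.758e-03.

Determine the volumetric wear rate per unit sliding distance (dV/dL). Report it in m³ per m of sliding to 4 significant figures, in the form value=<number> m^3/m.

All working math maintains full float precision. Intermediates are printed rounded — one last rounding to four significant digits.
Hardness H = 4849 MPa = 4.849e+09 Pa.
Expressed in SI base units: W = 7.786 N, H = 4.849e+09 Pa, K = 9.758e-03.
The wear rate dV/dL = K·W/H, so: 9.758e-03 · 7.786 / 4.849e+09 = 1.567e-11 m³/m.

value=1.567e-11 m^3/m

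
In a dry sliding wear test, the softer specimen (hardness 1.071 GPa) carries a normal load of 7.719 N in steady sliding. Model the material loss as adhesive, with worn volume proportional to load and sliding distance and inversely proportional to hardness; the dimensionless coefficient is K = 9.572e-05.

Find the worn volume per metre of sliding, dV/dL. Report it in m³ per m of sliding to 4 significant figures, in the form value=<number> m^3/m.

All arithmetic carries full precision. Intermediates appear rounded; a single final rounding to 4 significant figures.
Convert: Hardness H = 1.071 GPa = 1.071e+09 Pa.
Working in SI base units: W = 7.719 N, H = 1.071e+09 Pa, K = 9.572e-05.
Rate of wear dV/dL = K·W/H, so: 9.572e-05 · 7.719 / 1.071e+09 = 6.899e-13 m³/m.

value=6.899e-13 m^3/m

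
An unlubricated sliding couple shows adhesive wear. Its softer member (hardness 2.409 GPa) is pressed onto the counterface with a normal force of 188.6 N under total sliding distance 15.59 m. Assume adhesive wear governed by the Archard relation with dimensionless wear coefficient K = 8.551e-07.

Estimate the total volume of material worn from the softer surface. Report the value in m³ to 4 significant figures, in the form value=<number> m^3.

value=1.044e-12 m^3

Intermediate values are shown rounded, and the computation keeps full float precision — a single final rounding: four significant digits.
Convert: Hardness H = 2.409 GPa = 2.409e+09 Pa.
Restated in SI base units: W = 188.6 N, H = 2.409e+09 Pa, K = 8.551e-07.
The Archard volume V = K·W·L/H = 8.551e-07 · 188.6 · 15.59 / 2.409e+09 = 1.044e-12 m³.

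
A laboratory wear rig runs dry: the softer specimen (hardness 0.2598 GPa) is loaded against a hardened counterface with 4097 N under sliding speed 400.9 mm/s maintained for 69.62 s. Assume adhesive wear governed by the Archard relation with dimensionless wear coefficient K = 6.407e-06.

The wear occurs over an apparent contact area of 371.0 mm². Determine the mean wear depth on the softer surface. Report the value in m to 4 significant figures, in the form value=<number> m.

value=7.601e-06 m

Intermediate values appear rounded. All arithmetic keeps full precision; rounded once at the end, at 4 significant figures.
Sliding speed v = 400.9 mm/s = 0.4009 m/s. Path length L = v·t = 0.4009 m/s × 69.62 s = 27.91 m.
Hardness H = 0.2598 GPa = 2.598e+08 Pa.
Contact area A = 371.0 mm² = 3.710e-04 m².
Expressed in SI base units: W = 4097 N, H = 2.598e+08 Pa, K = 6.407e-06.
Apply Archard: V = K·W·L/H = 6.407e-06 · 4097 · 27.91 / 2.598e+08 = 2.820e-09 m³.
Mean wear depth h = V/A = 2.820e-09 / 3.710e-04 = 7.601e-06 m.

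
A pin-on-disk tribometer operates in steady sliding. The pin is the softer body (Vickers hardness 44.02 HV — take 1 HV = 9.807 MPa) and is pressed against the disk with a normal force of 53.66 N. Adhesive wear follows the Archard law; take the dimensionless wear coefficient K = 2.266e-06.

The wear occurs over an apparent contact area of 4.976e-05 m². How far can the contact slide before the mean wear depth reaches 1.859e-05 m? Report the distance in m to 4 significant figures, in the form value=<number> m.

The intermediates appear rounded; each operation maintains exact precision. Rounded once at the end to 4 significant figures.
Hardness H = 44.02 HV × 9.807 MPa/HV = 431.7 MPa = 4.317e+08 Pa.
Expressed in SI base units: W = 53.66 N, H = 4.317e+08 Pa, K = 2.266e-06.
Permissible volume V_lim = h_lim·A = 1.859e-05 · 4.976e-05 = 9.250e-10 m³.
Inverting, life L = V_lim·H/(K·W) = 9.250e-10 · 4.317e+08 / (2.266e-06 · 53.66) = 3284 m.

value=3284 m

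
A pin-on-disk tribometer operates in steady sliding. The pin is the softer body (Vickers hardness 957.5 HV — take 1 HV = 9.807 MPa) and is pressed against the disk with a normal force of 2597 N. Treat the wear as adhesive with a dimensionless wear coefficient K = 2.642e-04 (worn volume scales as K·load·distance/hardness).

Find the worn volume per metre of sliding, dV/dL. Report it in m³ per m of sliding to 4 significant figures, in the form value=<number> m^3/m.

Quoted intermediates are rounded, and every step keeps full float precision, and one final rounding: four significant figures.
Hardness H = 957.5 HV × 9.807 MPa/HV = 9390 MPa = 9.390e+09 Pa.
Collected in SI base units: W = 2597 N, H = 9.390e+09 Pa, K = 2.642e-04.
Sliding wear rate dV/dL = K·W/H — distance-free: 2.642e-04 · 2597 / 9.390e+09 = 7.307e-11 m³/m.

value=7.307e-11 m^3/m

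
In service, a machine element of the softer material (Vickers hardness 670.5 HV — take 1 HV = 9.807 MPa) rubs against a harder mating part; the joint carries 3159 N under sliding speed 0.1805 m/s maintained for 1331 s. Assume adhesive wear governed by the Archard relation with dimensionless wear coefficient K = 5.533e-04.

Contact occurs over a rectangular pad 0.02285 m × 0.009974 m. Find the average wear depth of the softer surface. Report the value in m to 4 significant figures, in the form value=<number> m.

value=2.802e-04 m

Every step maintains full float precision. Quoted intermediates are rounded; a lone final rounding to 4 significant digits.
Convert: Path length L = v·t = 0.1805 m/s × 1331 s = 240.2 m.
Convert: Hardness H = 670.5 HV × 9.807 MPa/HV = 6576 MPa = 6.576e+09 Pa.
Convert: Contact area A = 0.02285 m × 0.009974 m = 2.279e-04 m².
In SI base units: W = 3159 N, H = 6.576e+09 Pa, K = 5.533e-04.
Archard relation: V = K·W·L/H = 5.533e-04 · 3159 · 240.2 / 6.576e+09 = 6.386e-08 m³.
Depth of wear h = V/A = 6.386e-08 / 2.279e-04 = 2.802e-04 m.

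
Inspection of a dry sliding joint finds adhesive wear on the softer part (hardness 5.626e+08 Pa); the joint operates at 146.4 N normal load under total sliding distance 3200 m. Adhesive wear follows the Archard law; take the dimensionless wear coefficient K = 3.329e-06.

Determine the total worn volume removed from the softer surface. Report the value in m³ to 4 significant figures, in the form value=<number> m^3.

value=2.772e-09 m^3

Every step holds full float precision. Intermediate values are shown rounded, and a lone final rounding: four significant digits.
In SI base units: W = 146.4 N, H = 5.626e+08 Pa, K = 3.329e-06.
Archard volume V = K·W·L/H = 3.329e-06 · 146.4 · 3200 / 5.626e+08 = 2.772e-09 m³.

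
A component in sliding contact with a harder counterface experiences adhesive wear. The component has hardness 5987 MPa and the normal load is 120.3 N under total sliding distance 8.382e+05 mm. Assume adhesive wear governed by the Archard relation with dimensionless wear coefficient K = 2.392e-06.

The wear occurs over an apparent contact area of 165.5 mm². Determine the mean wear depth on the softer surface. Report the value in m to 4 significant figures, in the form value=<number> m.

The computation runs at exact precision. Intermediate values are printed rounded. Rounded once at the end: 4 significant figures.
Total distance L = 8.382e+05 mm = 838.2 m.
Hardness H = 5987 MPa = 5.987e+09 Pa.
Contact area A = 165.5 mm² = 1.655e-04 m².
Working in SI base units: W = 120.3 N, H = 5.987e+09 Pa, K = 2.392e-06.
Archard relation: V = K·W·L/H = 2.392e-06 · 120.3 · 838.2 / 5.987e+09 = 4.029e-11 m³.
Mean depth h = V/A = 4.029e-11 / 1.655e-04 = 2.434e-07 m.

value=2.434e-07 m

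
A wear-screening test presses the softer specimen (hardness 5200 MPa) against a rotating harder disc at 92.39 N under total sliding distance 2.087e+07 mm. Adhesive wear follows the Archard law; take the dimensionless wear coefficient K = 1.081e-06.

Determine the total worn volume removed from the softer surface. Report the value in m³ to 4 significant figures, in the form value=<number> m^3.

value=4.008e-10 m^3

Printed values are rounded, and the computation keeps exact precision, and one final rounding, at four significant digits.
Path length L = 2.087e+07 mm = 2.087e+04 m.
Hardness H = 5200 MPa = 5.200e+09 Pa.
Expressed in SI base units: W = 92.39 N, H = 5.200e+09 Pa, K = 1.081e-06.
Wear volume V = K·W·L/H = 1.081e-06 · 92.39 · 2.087e+04 / 5.200e+09 = 4.008e-10 m³.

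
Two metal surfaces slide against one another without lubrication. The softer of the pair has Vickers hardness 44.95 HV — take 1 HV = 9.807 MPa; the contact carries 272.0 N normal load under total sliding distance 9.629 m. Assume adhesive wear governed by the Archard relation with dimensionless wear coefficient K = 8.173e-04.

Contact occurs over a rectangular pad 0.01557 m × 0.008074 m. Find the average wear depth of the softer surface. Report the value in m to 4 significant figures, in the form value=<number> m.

The computation carries exact precision. Intermediates are displayed rounded. Rounded just once: 4 significant figures.
Hardness H = 44.95 HV × 9.807 MPa/HV = 440.8 MPa = 4.408e+08 Pa.
Contact area A = 0.01557 m × 0.008074 m = 1.257e-04 m².
Working in SI base units: W = 272.0 N, H = 4.408e+08 Pa, K = 8.173e-04.
Volume removed: V = K·W·L/H = 8.173e-04 · 272.0 · 9.629 / 4.408e+08 = 4.856e-09 m³.
Depth h = V/A = 4.856e-09 / 1.257e-04 = 3.863e-05 m.

value=3.863e-05 m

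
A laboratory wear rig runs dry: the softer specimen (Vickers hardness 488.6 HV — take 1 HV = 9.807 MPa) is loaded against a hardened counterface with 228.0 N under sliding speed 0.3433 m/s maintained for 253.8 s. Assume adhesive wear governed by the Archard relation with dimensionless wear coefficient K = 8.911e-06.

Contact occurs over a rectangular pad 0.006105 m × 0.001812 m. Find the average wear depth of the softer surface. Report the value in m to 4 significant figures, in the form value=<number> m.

Intermediates are printed rounded — all arithmetic carries full precision; one last rounding, at 4 significant digits.
Convert: Distance L = v·t = 0.3433 m/s × 253.8 s = 87.13 m.
Convert: Hardness H = 488.6 HV × 9.807 MPa/HV = 4792 MPa = 4.792e+09 Pa.
Convert: Contact area A = 0.006105 m × 0.001812 m = 1.106e-05 m².
In SI base units: W = 228.0 N, H = 4.792e+09 Pa, K = 8.911e-06.
The Archard volume V = K·W·L/H = 8.911e-06 · 228.0 · 87.13 / 4.792e+09 = 3.694e-11 m³.
Mean depth h = V/A = 3.694e-11 / 1.106e-05 = 3.340e-06 m.

value=3.340e-06 m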